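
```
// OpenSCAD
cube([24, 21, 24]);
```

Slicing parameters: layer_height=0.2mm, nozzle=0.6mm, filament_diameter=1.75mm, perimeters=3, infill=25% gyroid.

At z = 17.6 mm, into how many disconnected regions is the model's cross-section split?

1

At z = 17.6 mm: the cube (footprint 24×21) is included at this height. The result has 1 disconnected region.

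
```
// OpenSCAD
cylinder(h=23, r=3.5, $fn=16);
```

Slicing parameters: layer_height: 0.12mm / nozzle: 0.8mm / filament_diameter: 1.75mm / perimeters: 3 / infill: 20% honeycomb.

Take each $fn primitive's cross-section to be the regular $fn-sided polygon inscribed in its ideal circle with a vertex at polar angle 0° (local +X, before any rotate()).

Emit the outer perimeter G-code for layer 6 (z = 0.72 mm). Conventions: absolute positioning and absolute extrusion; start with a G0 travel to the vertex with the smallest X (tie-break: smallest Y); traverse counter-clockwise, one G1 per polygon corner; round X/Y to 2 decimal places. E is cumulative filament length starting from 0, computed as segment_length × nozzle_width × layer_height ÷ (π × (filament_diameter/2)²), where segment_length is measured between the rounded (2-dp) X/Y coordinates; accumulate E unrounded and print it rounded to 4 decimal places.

At z = 0.72 mm: the r=3.5 cylinder gives a regular 16-gon of circumradius 3.5 (constant along its height). The outline is a single polygon with 16 vertices. Extrusion per mm of travel: 0.8 × 0.12 / (π × 0.875²) = 0.039912. Accumulating E over each segment gives final E = 0.8713.

G0 X-3.50 Y0.00 Z0.72
G1 X-3.23 Y-1.34 E0.0546
G1 X-2.47 Y-2.47 E0.1089
G1 X-1.34 Y-3.23 E0.1633
G1 X0.00 Y-3.50 E0.2178
G1 X1.34 Y-3.23 E0.2724
G1 X2.47 Y-2.47 E0.3267
G1 X3.23 Y-1.34 E0.3811
G1 X3.50 Y0.00 E0.4356
G1 X3.23 Y1.34 E0.4902
G1 X2.47 Y2.47 E0.5445
G1 X1.34 Y3.23 E0.5989
G1 X0.00 Y3.50 E0.6535
G1 X-1.34 Y3.23 E0.7080
G1 X-2.47 Y2.47 E0.7624
G1 X-3.23 Y1.34 E0.8167
G1 X-3.50 Y0.00 E0.8713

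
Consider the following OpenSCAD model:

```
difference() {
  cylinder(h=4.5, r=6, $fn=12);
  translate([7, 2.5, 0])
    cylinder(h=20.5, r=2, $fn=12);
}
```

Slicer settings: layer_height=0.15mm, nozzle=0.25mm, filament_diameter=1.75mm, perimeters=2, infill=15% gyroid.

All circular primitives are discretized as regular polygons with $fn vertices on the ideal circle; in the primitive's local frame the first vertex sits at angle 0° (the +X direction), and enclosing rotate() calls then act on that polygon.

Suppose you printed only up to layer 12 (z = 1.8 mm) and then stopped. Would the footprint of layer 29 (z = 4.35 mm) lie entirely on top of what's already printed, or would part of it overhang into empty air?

entirely on top

Compare the two slices. At z = 1.8: the r=6 cylinder gives a regular 12-gon of circumradius 6 (constant along its height) (area = (12/2)·6.000²·sin(360°/12) = 108.00 mm²); the r=2 cylinder at (7, 2.5) contributes a regular 12-gon of circumradius 2 (area = (12/2)·2.000²·sin(360°/12) = 12.00 mm²); Subtracting the remaining from the first: starting from the r=6 cylinder (108.00 mm²), the r=2 cylinder at (7, 2.5) partially overlaps it — only the 0.50 mm² overlap (of its 12.00 mm²) is removed, clipping the outline — area = 107.50 mm². At z = 4.35: the r=6 cylinder gives a regular 12-gon of circumradius 6 (constant along its height) (area = (12/2)·6.000²·sin(360°/12) = 108.00 mm²); the r=2 cylinder at (7, 2.5) gives a regular 12-gon of circumradius 2 (constant along its height) (area = (12/2)·2.000²·sin(360°/12) = 12.00 mm²); After the difference (first − rest): starting from the r=6 cylinder (108.00 mm²), the r=2 cylinder at (7, 2.5) partially overlaps it — only the 0.50 mm² overlap (of its 12.00 mm²) is removed, clipping the outline — area = 107.50 mm². Checking containment: the cross-section at z = 4.35 is a subset of the cross-section at z = 1.8.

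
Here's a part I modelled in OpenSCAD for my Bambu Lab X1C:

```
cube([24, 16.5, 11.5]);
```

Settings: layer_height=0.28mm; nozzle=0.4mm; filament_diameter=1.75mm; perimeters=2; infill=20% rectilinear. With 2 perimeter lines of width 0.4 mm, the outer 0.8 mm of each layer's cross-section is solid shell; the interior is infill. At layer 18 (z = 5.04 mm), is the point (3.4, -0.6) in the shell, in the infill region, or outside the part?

outside

At z = 5.04 mm: the 24×16.5 cube contributes its full rectangle. Overall, the cross-section is a single solid region. The nearest boundary edge runs (0.00, 0.00)→(24.00, 0.00); distance from the point to it = 0.60 mm. The point is not inside any of the regions above, so it lies outside the cross-section (0.60 mm from the nearest boundary).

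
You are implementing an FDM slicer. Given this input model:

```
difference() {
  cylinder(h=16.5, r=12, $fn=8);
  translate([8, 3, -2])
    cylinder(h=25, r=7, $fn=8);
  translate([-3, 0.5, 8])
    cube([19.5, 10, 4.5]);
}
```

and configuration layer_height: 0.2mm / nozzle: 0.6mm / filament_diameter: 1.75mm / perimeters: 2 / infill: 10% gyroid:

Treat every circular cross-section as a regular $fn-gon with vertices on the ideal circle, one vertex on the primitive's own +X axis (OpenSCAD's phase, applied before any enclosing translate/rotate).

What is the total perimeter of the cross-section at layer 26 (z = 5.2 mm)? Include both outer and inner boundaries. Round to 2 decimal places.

At z = 5.2 mm: the r=12 cylinder contributes a regular 8-gon of circumradius 12 (perimeter = 2·8·12.000·sin(180°/8) = 73.48 mm); the r=7 cylinder at (8, 3) contributes a regular 8-gon of circumradius 7 (perimeter = 2·8·7.000·sin(180°/8) = 42.86 mm); the cube at (-3, 0.5) is not intersected at this z (z outside [8, 12.5]); After the difference (first − rest): starting from the r=12 cylinder, the r=7 cylinder at (8, 3) partially overlaps it — only the 98.65 mm² overlap (of its 138.59 mm²) is removed, clipping the outline — boundary = 81.76 mm. Overall, the cross-section is a single solid region. Total boundary length (outer) = 81.76 mm.

81.76 mm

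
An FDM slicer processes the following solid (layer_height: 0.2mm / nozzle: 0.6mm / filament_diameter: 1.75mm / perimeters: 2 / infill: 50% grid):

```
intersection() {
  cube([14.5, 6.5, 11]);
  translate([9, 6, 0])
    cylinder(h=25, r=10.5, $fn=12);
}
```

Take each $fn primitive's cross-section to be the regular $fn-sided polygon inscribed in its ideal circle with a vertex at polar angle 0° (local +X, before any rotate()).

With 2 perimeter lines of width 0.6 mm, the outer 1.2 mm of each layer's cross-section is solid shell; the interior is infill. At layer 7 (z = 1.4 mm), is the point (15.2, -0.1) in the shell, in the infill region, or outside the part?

At z = 1.4 mm: the cube (footprint 14.5×6.5) is included at this height; the r=10.5 cylinder at (9, 6) contributes a regular 12-gon of circumradius 10.5; After intersecting: the r=10.5 cylinder at (9, 6) partially overlaps the 14.5×6.5 cube; clipping to the common part keeps 94.03 mm² — 1 connected region. Overall, the cross-section is a single solid region. The nearest boundary edge runs (14.50, 6.50)→(14.50, 0.00); distance from the point to it = 0.71 mm. The point is not inside any of the regions above, so it lies outside the cross-section (0.71 mm from the nearest boundary).

outside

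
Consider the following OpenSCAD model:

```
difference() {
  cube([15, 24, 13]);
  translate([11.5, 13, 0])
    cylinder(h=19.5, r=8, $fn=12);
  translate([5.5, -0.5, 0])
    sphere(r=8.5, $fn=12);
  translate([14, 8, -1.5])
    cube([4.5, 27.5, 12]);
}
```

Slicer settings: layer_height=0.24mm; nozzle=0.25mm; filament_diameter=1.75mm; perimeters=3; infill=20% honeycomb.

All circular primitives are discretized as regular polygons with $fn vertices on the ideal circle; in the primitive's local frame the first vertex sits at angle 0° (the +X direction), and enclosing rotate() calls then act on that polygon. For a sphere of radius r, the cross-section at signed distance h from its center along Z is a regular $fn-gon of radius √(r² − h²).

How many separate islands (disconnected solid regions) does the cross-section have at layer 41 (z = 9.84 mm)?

At z = 9.84 mm: the cube is present — its section is the full 15×24 rectangle; the r=8 cylinder at (11.5, 13) contributes a regular 12-gon of circumradius 8; the sphere at (5.5, -0.5) does not reach this height (|z−center|=9.840 > r=8.5); the 4.5×27.5 cube at (14, 8) contributes its full rectangle; After the difference (first − rest): starting from the 15×24 cube, the r=8 cylinder at (11.5, 13) partially overlaps it — only the 148.72 mm² overlap (of its 192.00 mm²) is removed, clipping the outline; the 4.5×27.5 cube at (14, 8) partially overlaps it — only the 3.80 mm² overlap (of its 123.75 mm²) is removed, clipping the outline — 1 connected region. Overall, the cross-section is a single solid region. Island count = 1.

1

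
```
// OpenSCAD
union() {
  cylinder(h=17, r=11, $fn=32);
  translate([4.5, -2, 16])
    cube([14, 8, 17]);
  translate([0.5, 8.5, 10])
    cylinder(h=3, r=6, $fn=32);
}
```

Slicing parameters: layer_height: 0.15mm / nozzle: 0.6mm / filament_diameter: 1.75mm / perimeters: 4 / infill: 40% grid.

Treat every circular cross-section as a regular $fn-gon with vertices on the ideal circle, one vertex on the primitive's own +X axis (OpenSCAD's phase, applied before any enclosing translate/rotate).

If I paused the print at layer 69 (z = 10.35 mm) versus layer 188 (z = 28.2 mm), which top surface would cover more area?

layer 69 (z = 10.35 mm)

Layer 69 (z = 10.35): the r=11 cylinder contributes a regular 32-gon of circumradius 11 (area = (32/2)·11.000²·sin(360°/32) = 377.69 mm²); the cube at (4.5, -2) is absent (z outside [16, 33]); the cylinder at (0.5, 8.5): section is a regular 32-gon, circumradius r=6 (area = (32/2)·6.000²·sin(360°/32) = 112.37 mm²); Merging all regions: the regions partially overlap — summed areas 490.07 mm² minus the doubly-counted overlap 78.65 mm² gives 411.42 mm² — area = 411.42 mm². So its area = 411.42 mm². Layer 188 (z = 28.2): the cylinder is absent (z outside [0, 17]); the 14×8 cube at (4.5, -2) contributes its full rectangle (area 112.00 mm²); the cylinder at (0.5, 8.5) does not reach this height (z outside [10, 13]); Taking the union: only the 14×8 cube at (4.5, -2) is present, so the union is just that shape — area = 112.00 mm². So its area = 112.00 mm². Layer 69 is larger (411.42 vs 112.00 mm²).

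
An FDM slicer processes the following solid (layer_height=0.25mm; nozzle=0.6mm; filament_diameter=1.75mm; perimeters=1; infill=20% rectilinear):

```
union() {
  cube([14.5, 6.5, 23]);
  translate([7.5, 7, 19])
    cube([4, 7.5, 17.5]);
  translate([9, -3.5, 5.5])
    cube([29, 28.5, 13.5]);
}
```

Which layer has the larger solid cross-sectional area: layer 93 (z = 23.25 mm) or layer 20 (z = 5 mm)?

layer 20 (z = 5 mm)

Layer 93 (z = 23.25): the cube is not intersected at this z (z outside [0, 23]); the cube at (7.5, 7) (footprint 4×7.5) is included at this height (area 30.00 mm²); the cube at (9, -3.5) is not intersected at this z (z outside [5.5, 19]); Combining (union): only the 4×7.5 cube at (7.5, 7) is present, so the union is just that shape — area = 30.00 mm². So its area = 30.00 mm². Layer 20 (z = 5): the cube (footprint 14.5×6.5) is included at this height (area 94.25 mm²); the cube at (7.5, 7) is absent (z outside [19, 36.5]); the cube at (9, -3.5) is not intersected at this z (z outside [5.5, 19]); Merging all regions: only the 14.5×6.5 cube is present, so the union is just that shape — area = 94.25 mm². So its area = 94.25 mm². Layer 20 is larger (94.25 vs 30.00 mm²).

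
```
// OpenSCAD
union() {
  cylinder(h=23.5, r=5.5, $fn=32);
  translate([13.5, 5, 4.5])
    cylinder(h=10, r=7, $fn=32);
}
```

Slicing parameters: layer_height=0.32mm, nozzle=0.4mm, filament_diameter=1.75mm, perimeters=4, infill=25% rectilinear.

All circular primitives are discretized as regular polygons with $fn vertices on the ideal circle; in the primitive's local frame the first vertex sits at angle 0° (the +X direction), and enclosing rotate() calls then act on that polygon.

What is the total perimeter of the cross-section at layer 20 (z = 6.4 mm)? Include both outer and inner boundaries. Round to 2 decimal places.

At z = 6.4 mm: the cylinder: section is a regular 32-gon, circumradius r=5.5 (perimeter = 2·32·5.500·sin(180°/32) = 34.50 mm); the cylinder at (13.5, 5): section is a regular 32-gon, circumradius r=7 (perimeter = 2·32·7.000·sin(180°/32) = 43.91 mm); Taking the union: the 2 present regions are separate (no shared area or edge), so areas and boundary lengths simply add and each stays a separate island — boundary = 78.41 mm. Overall, the cross-section has 2 separate islands. Total boundary length (outer) = 78.41 mm.

78.41 mm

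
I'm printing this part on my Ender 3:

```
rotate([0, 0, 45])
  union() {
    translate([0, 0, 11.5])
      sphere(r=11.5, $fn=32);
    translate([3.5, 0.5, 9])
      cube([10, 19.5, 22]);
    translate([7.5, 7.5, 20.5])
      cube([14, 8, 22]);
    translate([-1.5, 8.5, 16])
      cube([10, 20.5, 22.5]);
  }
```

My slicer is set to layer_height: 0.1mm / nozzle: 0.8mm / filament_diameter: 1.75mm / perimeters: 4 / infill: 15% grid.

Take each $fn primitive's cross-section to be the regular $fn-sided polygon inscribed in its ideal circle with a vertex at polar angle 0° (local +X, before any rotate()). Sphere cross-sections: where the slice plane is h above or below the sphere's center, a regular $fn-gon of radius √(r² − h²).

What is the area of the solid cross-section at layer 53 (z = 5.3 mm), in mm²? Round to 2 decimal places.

At z = 5.3 mm: the sphere: section is a regular 32-gon, circumradius = √(r²−h²) = √(11.5²−6.2²) = 9.686 (area = (32/2)·9.686²·sin(360°/32) = 292.82 mm²); the cube at (3.5, 0.5) is not intersected at this z (z outside [9, 31]); the cube at (7.5, 7.5) does not reach this height (z outside [20.5, 42.5]); the cube at (-1.5, 8.5) is not intersected at this z (z outside [16, 38.5]); Merging all regions: only the r=11.5 sphere is present, so the union is just that shape — area = 292.82 mm²; (rotated 45° about Z; rotation is an isometry so areas/perimeters/island counts are preserved). Overall, the cross-section is a single solid region. Net area = 292.82 mm².

292.82 mm²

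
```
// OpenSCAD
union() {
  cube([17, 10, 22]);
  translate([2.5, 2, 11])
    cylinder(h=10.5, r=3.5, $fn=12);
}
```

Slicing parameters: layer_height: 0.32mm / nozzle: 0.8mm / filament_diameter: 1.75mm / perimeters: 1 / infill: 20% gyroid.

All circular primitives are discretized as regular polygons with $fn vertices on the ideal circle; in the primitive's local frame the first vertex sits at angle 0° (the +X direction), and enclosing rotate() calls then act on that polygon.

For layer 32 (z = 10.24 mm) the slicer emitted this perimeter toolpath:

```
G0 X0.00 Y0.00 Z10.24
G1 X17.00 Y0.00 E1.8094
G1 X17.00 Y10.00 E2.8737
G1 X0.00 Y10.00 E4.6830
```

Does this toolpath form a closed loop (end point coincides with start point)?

Start point (G0): (0.00, 0.00). End point (last G1): the path does not return to the start — open.

no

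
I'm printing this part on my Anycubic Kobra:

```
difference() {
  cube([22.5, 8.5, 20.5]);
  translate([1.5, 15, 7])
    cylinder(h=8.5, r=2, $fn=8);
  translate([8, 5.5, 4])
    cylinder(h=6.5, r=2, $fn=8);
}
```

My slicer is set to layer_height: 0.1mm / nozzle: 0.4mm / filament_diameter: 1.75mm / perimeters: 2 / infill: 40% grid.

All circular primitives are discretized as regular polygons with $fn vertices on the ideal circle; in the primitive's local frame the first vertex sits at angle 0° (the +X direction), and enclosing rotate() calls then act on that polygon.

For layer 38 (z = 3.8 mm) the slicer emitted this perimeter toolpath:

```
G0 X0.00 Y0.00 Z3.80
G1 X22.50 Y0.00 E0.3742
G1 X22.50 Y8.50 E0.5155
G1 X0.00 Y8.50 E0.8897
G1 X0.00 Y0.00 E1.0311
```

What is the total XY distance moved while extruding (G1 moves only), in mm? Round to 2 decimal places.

62.00 mm

Sum the Euclidean lengths of each G1 segment: total = 62.00 mm.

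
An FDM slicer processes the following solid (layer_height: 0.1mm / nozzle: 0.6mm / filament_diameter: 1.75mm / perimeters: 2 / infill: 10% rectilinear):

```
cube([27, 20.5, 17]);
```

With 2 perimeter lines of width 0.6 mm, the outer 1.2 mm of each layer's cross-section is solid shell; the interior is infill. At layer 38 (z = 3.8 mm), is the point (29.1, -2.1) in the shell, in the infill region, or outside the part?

At z = 3.8 mm: the 27×20.5 cube contributes its full rectangle. Overall, the cross-section is a single solid region. The nearest boundary edge runs (0.00, 0.00)→(27.00, 0.00); distance from the point to it = 2.97 mm. The point is not inside any of the regions above, so it lies outside the cross-section (2.97 mm from the nearest boundary).

outside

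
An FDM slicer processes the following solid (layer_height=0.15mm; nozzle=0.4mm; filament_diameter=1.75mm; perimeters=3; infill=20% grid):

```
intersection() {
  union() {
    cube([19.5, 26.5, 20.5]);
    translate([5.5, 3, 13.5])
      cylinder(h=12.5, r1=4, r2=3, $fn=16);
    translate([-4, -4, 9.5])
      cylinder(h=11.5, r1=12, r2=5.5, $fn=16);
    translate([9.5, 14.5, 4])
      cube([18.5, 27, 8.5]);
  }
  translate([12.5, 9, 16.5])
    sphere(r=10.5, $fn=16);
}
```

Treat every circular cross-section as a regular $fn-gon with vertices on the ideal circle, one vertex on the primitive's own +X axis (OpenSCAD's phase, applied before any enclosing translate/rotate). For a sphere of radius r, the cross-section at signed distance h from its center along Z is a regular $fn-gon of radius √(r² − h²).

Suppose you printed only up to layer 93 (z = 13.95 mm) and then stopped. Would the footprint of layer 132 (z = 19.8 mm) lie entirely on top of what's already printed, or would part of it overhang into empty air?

entirely on top

Compare the two slices. At z = 13.95: the cube is present — its section is the full 19.5×26.5 rectangle (area 516.75 mm²); the cone at (5.5, 3) (r1=4→r2=3) has section circumradius 3.964 here — a regular 16-gon (area = (16/2)·3.964²·sin(360°/16) = 48.11 mm²); the cone at (-4, -4): at t=0.387 of its height the radius interpolates to r₁+(r₂−r₁)t = 9.485, giving a regular 16-gon of that circumradius (area = (16/2)·9.485²·sin(360°/16) = 275.41 mm²); the cube at (9.5, 14.5) does not reach this height (z outside [4, 12.5]); Taking the union: the regions partially overlap — summed areas 840.27 mm² minus the doubly-counted overlap 58.08 mm² gives 782.18 mm² — area = 782.18 mm²; the sphere at (12.5, 9): section is a regular 16-gon, circumradius = √(r²−h²) = √(10.5²−2.55²) = 10.186 (area = (16/2)·10.186²·sin(360°/16) = 317.62 mm²); After intersecting: the r=10.5 sphere at (12.5, 9) partially overlaps that combined region; clipping to the common part keeps 280.67 mm² — area = 280.67 mm². At z = 19.8: the cube is present — its section is the full 19.5×26.5 rectangle (area 516.75 mm²); the cone at (5.5, 3) contributes a regular 16-gon of circumradius 3.496 (interpolated between r1=4 and r2=3 at t=0.504) (area = (16/2)·3.496²·sin(360°/16) = 37.42 mm²); the cone at (-4, -4): at t=0.896 of its height the radius interpolates to r₁+(r₂−r₁)t = 6.178, giving a regular 16-gon of that circumradius (area = (16/2)·6.178²·sin(360°/16) = 116.86 mm²); the cube at (9.5, 14.5) is not intersected at this z (z outside [4, 12.5]); Taking the union: the regions partially overlap — summed areas 671.03 mm² minus the doubly-counted overlap 36.59 mm² gives 634.43 mm² — area = 634.43 mm²; the r=10.5 sphere at (12.5, 9) contributes a regular 16-gon of circumradius √(10.5²−3.3²) = 9.968 (area = (16/2)·9.968²·sin(360°/16) = 304.19 mm²); Taking the intersection: the r=10.5 sphere at (12.5, 9) partially overlaps that combined region; clipping to the common part keeps 272.58 mm² — area = 272.58 mm². Checking containment: the cross-section at z = 19.8 is a subset of the cross-section at z = 13.95.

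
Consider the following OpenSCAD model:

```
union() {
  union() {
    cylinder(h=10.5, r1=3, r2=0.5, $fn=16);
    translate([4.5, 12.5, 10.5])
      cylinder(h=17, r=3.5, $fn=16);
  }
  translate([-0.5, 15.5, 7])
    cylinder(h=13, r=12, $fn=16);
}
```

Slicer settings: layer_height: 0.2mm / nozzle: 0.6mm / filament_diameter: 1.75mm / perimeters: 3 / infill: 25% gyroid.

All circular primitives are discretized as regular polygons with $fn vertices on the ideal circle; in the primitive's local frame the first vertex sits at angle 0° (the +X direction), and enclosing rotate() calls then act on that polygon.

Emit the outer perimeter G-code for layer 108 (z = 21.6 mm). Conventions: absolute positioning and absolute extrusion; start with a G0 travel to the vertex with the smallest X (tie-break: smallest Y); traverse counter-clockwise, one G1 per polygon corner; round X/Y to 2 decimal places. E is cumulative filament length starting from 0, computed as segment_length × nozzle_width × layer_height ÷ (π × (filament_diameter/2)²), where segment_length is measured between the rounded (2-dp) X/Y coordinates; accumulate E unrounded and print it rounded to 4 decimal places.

At z = 21.6 mm: the cone is not intersected at this z (z outside [0, 10.5]); the r=3.5 cylinder at (4.5, 12.5) contributes a regular 16-gon of circumradius 3.5; Merging all regions: only the r=3.5 cylinder at (4.5, 12.5) is present, so the union is just that shape — 1 connected region; the cylinder at (-0.5, 15.5) is absent (z outside [7, 20]); Merging all regions: only that combined region is present, so the union is just that shape — 1 connected region. The outline is a single polygon with 16 vertices. Extrusion per mm of travel: 0.6 × 0.2 / (π × 0.875²) = 0.049890. Accumulating E over each segment gives final E = 1.0891.

G0 X1.00 Y12.50 Z21.60
G1 X1.27 Y11.16 E0.0682
G1 X2.03 Y10.03 E0.1361
G1 X3.16 Y9.27 E0.2041
G1 X4.50 Y9.00 E0.2723
G1 X5.84 Y9.27 E0.3405
G1 X6.97 Y10.03 E0.4084
G1 X7.73 Y11.16 E0.4764
G1 X8.00 Y12.50 E0.5445
G1 X7.73 Y13.84 E0.6127
G1 X6.97 Y14.97 E0.6807
G1 X5.84 Y15.73 E0.7486
G1 X4.50 Y16.00 E0.8168
G1 X3.16 Y15.73 E0.8850
G1 X2.03 Y14.97 E0.9530
G1 X1.27 Y13.84 E1.0209
G1 X1.00 Y12.50 E1.0891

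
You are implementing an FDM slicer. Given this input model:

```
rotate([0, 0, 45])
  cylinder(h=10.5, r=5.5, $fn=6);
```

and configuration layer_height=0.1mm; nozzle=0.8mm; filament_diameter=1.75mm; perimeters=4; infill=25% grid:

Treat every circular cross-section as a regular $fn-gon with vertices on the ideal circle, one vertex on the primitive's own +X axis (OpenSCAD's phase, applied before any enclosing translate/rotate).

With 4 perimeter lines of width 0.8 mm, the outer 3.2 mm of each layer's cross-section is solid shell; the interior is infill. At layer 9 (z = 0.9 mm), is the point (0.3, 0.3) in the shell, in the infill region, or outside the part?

At z = 0.9 mm: the cylinder: section is a regular 6-gon, circumradius r=5.5; (rotated 45° about Z; rotation is an isometry so areas/perimeters/island counts are preserved). Overall, the cross-section is a single solid region. Undo the 45° rotation: the query point maps to (0.424, 0.000) in the un-rotated model frame. The nearest boundary edge runs (5.50, 0.00)→(2.75, 4.76); distance from the point to it = 4.40 mm. The point is inside the cross-section and 4.40 mm from the nearest boundary — more than the 3.2 mm shell width (4 × 0.8), so it's in the infill interior.

infill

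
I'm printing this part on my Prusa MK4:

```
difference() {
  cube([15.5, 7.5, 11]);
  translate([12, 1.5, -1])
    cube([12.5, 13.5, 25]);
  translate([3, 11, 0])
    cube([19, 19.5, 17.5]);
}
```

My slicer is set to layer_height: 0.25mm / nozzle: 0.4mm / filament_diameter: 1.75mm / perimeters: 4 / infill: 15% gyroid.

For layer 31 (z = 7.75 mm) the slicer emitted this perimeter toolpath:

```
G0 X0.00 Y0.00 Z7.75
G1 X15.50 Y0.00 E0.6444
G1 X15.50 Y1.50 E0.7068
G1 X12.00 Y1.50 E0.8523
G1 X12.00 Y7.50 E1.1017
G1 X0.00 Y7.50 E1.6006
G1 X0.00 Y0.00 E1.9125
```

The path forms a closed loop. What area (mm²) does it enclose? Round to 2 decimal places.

Apply the shoelace formula to the sequence of (X, Y) vertices; enclosed area = 95.25 mm².

95.25 mm²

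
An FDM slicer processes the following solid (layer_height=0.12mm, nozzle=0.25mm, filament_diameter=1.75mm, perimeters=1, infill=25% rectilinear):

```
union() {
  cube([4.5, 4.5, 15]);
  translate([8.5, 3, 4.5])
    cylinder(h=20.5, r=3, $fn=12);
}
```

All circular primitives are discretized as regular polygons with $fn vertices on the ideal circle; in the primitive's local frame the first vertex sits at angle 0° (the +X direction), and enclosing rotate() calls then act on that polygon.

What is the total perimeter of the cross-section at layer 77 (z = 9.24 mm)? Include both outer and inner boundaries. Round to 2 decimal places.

At z = 9.24 mm: the cube is present — its section is the full 4.5×4.5 rectangle (perimeter 18.00 mm); the r=3 cylinder at (8.5, 3) contributes a regular 12-gon of circumradius 3 (perimeter = 2·12·3.000·sin(180°/12) = 18.63 mm); Merging all regions: the 2 present regions are separate (no shared area or edge), so areas and boundary lengths simply add and each stays a separate island — boundary = 36.63 mm. Overall, the cross-section has 2 separate islands. Total boundary length (outer) = 36.63 mm.

36.63 mm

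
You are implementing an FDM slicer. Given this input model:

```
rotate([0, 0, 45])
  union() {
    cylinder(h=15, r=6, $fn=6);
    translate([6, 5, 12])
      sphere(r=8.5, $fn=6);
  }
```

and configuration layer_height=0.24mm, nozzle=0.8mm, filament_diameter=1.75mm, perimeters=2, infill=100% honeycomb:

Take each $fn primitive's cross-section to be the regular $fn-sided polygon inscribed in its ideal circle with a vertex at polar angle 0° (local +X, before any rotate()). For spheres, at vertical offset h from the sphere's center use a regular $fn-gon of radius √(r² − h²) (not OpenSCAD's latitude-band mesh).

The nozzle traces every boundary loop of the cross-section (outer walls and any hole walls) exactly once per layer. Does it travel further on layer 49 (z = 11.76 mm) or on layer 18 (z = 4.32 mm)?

layer 49 (z = 11.76 mm)

Layer 49 (z = 11.76): the cylinder: section is a regular 6-gon, circumradius r=6 (perimeter = 2·6·6.000·sin(180°/6) = 36.00 mm); the sphere at (6, 5): section is a regular 6-gon, circumradius = √(r²−h²) = √(8.5²−0.24²) = 8.497 (perimeter = 2·6·8.497·sin(180°/6) = 50.98 mm); Combining (union): the regions partially overlap (shared area 39.15 mm²), so the edge portions inside another operand are dropped and the merged outline is re-measured after clipping — boundary = 61.26 mm; (rotated 45° about Z; rotation is an isometry so areas/perimeters/island counts are preserved). So its perimeter = 61.26 mm. Layer 18 (z = 4.32): the r=6 cylinder contributes a regular 6-gon of circumradius 6 (perimeter = 2·6·6.000·sin(180°/6) = 36.00 mm); the r=8.5 sphere at (6, 5) slices to a regular 6-gon of circumradius 3.642 (√(r²−h²) with h=7.68 from center) (perimeter = 2·6·3.642·sin(180°/6) = 21.85 mm); Merging all regions: the regions partially overlap (shared area 2.51 mm²), so the edge portions inside another operand are dropped and the merged outline is re-measured after clipping — boundary = 48.83 mm; (rotated 45° about Z; rotation is an isometry so areas/perimeters/island counts are preserved). So its perimeter = 48.83 mm. Layer 49 is larger (61.26 vs 48.83 mm).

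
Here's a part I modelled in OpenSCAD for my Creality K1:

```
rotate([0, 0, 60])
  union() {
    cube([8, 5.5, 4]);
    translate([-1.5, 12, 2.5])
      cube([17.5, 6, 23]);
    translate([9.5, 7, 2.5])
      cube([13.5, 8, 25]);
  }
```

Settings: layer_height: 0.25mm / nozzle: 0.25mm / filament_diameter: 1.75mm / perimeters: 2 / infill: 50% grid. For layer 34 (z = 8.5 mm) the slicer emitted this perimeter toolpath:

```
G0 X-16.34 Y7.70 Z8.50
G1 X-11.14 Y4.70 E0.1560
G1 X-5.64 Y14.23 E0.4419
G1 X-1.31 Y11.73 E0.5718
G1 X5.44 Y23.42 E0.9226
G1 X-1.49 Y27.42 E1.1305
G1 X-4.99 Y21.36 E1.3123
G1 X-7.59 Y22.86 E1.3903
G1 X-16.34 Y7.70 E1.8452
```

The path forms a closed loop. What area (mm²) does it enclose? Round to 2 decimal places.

193.58 mm²

Apply the shoelace formula to the sequence of (X, Y) vertices; enclosed area = 193.58 mm².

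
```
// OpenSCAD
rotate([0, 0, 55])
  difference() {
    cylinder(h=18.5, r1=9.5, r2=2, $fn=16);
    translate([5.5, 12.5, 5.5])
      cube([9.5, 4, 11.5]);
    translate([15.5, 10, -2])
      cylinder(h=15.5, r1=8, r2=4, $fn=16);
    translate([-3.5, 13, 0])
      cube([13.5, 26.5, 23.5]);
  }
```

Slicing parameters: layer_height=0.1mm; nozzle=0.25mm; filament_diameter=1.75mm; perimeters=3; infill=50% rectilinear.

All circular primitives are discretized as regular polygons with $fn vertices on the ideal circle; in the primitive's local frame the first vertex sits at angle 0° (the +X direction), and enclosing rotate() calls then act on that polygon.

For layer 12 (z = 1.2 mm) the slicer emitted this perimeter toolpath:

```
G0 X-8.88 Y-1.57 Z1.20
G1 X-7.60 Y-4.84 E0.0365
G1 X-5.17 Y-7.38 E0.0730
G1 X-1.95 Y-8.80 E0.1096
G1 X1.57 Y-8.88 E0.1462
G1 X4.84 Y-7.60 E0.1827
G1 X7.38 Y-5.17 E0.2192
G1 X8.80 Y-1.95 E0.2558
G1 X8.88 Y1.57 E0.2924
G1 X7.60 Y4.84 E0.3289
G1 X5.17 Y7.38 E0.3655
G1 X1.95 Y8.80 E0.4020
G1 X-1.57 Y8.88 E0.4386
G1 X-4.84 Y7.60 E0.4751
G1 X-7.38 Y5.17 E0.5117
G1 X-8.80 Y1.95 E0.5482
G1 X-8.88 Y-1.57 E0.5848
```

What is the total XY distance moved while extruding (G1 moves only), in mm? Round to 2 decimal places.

Sum the Euclidean lengths of each G1 segment: total = 56.27 mm.

56.27 mm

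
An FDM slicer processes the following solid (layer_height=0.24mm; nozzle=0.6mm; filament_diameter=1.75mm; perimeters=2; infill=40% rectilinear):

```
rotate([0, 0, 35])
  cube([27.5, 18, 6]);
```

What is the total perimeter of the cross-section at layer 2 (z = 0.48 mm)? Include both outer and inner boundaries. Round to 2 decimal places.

91.00 mm

At z = 0.48 mm: the cube (footprint 27.5×18) is included at this height (perimeter 91.00 mm); (rotated 35° about Z; rotation is an isometry so areas/perimeters/island counts are preserved). Overall, the cross-section is a single solid region. Total boundary length (outer) = 91.00 mm.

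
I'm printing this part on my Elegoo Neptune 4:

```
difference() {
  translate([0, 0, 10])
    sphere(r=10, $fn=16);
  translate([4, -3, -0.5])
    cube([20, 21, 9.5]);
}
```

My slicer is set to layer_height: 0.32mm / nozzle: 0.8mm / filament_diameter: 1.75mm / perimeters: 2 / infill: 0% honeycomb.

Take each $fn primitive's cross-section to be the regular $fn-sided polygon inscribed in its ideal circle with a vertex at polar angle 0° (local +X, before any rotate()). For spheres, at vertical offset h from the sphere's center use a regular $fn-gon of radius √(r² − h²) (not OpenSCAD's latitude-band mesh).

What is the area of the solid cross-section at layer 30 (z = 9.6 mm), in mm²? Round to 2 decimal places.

305.66 mm²

At z = 9.6 mm: the r=10 sphere contributes a regular 16-gon of circumradius √(10²−0.4²) = 9.992 (area = (16/2)·9.992²·sin(360°/16) = 305.66 mm²); the cube at (4, -3) is not intersected at this z (z outside [-0.5, 9]); Subtracting the remaining from the first: none of the subtracted shapes is present at this height, so the r=10 sphere is unchanged — area = 305.66 mm². Overall, the cross-section is a single solid region. Net area = 305.66 mm².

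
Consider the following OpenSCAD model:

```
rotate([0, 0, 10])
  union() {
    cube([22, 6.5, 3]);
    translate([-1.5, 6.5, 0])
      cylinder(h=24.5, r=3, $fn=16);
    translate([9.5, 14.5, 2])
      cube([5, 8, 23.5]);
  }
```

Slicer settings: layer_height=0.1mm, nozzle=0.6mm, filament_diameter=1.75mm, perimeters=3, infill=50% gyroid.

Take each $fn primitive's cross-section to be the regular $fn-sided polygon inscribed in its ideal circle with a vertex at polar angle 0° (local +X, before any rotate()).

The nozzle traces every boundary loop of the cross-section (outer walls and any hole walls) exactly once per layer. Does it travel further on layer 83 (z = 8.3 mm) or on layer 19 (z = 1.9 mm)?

layer 19 (z = 1.9 mm)

Layer 83 (z = 8.3): the cube is not intersected at this z (z outside [0, 3]); the r=3 cylinder at (-1.5, 6.5) contributes a regular 16-gon of circumradius 3 (perimeter = 2·16·3.000·sin(180°/16) = 18.73 mm); the 5×8 cube at (9.5, 14.5) contributes its full rectangle (perimeter 26.00 mm); Taking the union: the 2 present regions are separate (no shared area or edge), so areas and boundary lengths simply add and each stays a separate island — boundary = 44.73 mm; (rotated 10° about Z; rotation is an isometry so areas/perimeters/island counts are preserved). So its perimeter = 44.73 mm. Layer 19 (z = 1.9): the cube (footprint 22×6.5) is included at this height (perimeter 57.00 mm); the r=3 cylinder at (-1.5, 6.5) gives a regular 16-gon of circumradius 3 (constant along its height) (perimeter = 2·16·3.000·sin(180°/16) = 18.73 mm); the cube at (9.5, 14.5) is not intersected at this z (z outside [2, 25.5]); Taking the union: the regions partially overlap (shared area 2.64 mm²), so the edge portions inside another operand are dropped and the merged outline is re-measured after clipping — boundary = 68.60 mm; (whole slice rotated 10° about Z — lengths, areas and connectivity unchanged). So its perimeter = 68.60 mm. Layer 19 is larger (68.60 vs 44.73 mm).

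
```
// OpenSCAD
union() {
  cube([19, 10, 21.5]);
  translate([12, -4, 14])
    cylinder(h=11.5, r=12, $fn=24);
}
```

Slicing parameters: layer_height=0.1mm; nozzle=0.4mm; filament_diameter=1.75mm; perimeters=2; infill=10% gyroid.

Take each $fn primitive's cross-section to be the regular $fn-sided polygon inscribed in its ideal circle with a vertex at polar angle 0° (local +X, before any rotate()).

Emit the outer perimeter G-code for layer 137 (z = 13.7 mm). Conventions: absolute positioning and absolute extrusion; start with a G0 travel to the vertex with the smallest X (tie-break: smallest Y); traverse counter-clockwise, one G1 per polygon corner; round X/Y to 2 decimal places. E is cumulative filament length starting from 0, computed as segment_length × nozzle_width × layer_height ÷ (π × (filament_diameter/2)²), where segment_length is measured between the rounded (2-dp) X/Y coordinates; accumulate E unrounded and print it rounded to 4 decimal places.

At z = 13.7 mm: the cube (footprint 19×10) is included at this height; the cylinder at (12, -4) is not intersected at this z (z outside [14, 25.5]); Taking the union: only the 19×10 cube is present, so the union is just that shape — 1 connected region. The outline is a single polygon with 4 vertices. Extrusion per mm of travel: 0.4 × 0.1 / (π × 0.875²) = 0.016630. Accumulating E over each segment gives final E = 0.9645.

G0 X0.00 Y0.00 Z13.70
G1 X19.00 Y0.00 E0.3160
G1 X19.00 Y10.00 E0.4823
G1 X0.00 Y10.00 E0.7982
G1 X0.00 Y0.00 E0.9645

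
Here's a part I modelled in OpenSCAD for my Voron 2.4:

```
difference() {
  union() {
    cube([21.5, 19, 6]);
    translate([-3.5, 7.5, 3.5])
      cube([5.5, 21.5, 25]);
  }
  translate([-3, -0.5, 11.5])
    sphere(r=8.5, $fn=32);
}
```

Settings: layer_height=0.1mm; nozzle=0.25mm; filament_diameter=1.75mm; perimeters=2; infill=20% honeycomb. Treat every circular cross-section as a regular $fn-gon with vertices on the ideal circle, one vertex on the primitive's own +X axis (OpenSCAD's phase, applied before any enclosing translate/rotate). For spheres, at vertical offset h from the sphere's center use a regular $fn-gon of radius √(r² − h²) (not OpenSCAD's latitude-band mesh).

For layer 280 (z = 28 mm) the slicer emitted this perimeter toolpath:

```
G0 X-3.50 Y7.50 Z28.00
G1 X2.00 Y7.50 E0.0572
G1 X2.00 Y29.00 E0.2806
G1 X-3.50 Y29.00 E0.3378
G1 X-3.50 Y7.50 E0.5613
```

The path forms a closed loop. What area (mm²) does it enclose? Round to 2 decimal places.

Apply the shoelace formula to the sequence of (X, Y) vertices; enclosed area = 118.25 mm².

118.25 mm²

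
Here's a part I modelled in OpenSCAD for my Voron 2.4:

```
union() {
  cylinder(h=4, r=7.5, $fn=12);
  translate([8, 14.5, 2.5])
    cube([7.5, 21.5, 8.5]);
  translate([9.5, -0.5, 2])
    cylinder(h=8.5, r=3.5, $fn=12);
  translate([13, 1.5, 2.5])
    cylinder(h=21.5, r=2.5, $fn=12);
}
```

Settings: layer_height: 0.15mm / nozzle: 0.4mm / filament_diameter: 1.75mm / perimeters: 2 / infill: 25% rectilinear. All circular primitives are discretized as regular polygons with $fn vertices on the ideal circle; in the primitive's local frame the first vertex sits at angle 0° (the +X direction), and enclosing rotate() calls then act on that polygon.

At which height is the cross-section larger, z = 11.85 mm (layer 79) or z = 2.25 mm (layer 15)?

layer 15 (z = 2.25 mm)

Layer 79 (z = 11.85): the cylinder is not intersected at this z (z outside [0, 4]); the cube at (8, 14.5) does not reach this height (z outside [2.5, 11]); the cylinder at (9.5, -0.5) is not intersected at this z (z outside [2, 10.5]); the r=2.5 cylinder at (13, 1.5) contributes a regular 12-gon of circumradius 2.5 (area = (12/2)·2.500²·sin(360°/12) = 18.75 mm²); Merging all regions: only the r=2.5 cylinder at (13, 1.5) is present, so the union is just that shape — area = 18.75 mm². So its area = 18.75 mm². Layer 15 (z = 2.25): the r=7.5 cylinder contributes a regular 12-gon of circumradius 7.5 (area = (12/2)·7.500²·sin(360°/12) = 168.75 mm²); the cube at (8, 14.5) does not reach this height (z outside [2.5, 11]); the r=3.5 cylinder at (9.5, -0.5) contributes a regular 12-gon of circumradius 3.5 (area = (12/2)·3.500²·sin(360°/12) = 36.75 mm²); the cylinder at (13, 1.5) does not reach this height (z outside [2.5, 24]); Taking the union: the regions partially overlap — summed areas 205.50 mm² minus the doubly-counted overlap 3.81 mm² gives 201.69 mm² — area = 201.69 mm². So its area = 201.69 mm². Layer 15 is larger (201.69 vs 18.75 mm²).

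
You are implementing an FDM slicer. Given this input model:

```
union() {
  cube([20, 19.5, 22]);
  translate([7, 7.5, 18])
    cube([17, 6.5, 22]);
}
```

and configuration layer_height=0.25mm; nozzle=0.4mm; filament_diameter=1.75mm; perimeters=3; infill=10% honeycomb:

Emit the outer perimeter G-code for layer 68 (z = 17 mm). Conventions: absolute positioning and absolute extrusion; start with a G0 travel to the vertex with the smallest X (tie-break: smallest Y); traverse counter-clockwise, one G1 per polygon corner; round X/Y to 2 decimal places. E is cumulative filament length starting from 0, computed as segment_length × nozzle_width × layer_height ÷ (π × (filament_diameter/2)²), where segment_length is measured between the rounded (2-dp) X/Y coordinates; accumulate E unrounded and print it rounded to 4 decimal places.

G0 X0.00 Y0.00 Z17.00
G1 X20.00 Y0.00 E0.8315
G1 X20.00 Y19.50 E1.6422
G1 X0.00 Y19.50 E2.4737
G1 X0.00 Y0.00 E3.2844

At z = 17 mm: the 20×19.5 cube contributes its full rectangle; the cube at (7, 7.5) does not reach this height (z outside [18, 40]); Taking the union: only the 20×19.5 cube is present, so the union is just that shape — 1 connected region. The outline is a single polygon with 4 vertices. Extrusion per mm of travel: 0.4 × 0.25 / (π × 0.875²) = 0.041575. Accumulating E over each segment gives final E = 3.2844.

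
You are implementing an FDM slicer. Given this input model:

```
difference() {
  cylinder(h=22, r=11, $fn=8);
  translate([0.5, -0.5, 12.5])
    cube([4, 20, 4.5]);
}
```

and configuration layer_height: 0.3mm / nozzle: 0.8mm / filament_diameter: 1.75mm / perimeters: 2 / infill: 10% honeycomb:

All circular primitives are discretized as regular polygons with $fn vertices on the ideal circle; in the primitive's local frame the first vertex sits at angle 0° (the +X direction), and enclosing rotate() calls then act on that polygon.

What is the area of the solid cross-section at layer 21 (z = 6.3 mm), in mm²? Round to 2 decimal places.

342.24 mm²

At z = 6.3 mm: the r=11 cylinder contributes a regular 8-gon of circumradius 11 (area = (8/2)·11.000²·sin(360°/8) = 342.24 mm²); the cube at (0.5, -0.5) is absent (z outside [12.5, 17]); After the difference (first − rest): none of the subtracted shapes is present at this height, so the r=11 cylinder is unchanged — area = 342.24 mm². Overall, the cross-section is a single solid region. Net area = 342.24 mm².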